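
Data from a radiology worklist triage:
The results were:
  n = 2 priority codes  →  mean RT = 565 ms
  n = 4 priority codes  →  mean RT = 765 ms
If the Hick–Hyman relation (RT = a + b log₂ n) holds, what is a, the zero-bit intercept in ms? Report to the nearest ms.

b = (RT₂ − RT₁)/(log₂ n₂ − log₂ n₁) = (765 − 565)/(2 − 1) = 200 ms/bit.
a = RT₁ − b·log₂ n₁ = 565 − 200 × 1 = 365.000 ms.

365 ms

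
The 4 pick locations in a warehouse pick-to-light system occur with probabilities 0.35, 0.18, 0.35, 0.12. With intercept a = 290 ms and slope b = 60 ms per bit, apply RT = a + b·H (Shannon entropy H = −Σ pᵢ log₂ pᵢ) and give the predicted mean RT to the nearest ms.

Entropy contributions −pᵢ log₂ pᵢ: 0.5301, 0.4453, 0.5301, 0.3671; sum H = 1.8726 bits.
RT = a + bH = 290 + 60·1.8726 = 402.35 ms.

402 ms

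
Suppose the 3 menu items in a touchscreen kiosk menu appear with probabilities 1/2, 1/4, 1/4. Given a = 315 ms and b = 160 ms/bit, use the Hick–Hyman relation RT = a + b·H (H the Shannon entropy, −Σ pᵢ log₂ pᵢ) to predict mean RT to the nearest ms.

555 ms

Each term −pᵢ log₂ pᵢ: 0.5·1 + 0.25·2 + 0.25·2; summed, H = 1.500 bits.
Mean RT = a + bH = 315 + 160·1.500 = 555.00 ms.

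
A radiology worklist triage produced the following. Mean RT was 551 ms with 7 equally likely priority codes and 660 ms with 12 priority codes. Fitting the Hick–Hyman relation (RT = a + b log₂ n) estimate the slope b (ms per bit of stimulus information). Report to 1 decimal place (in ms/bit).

Slope: b = (660 − 551) / (log₂ 12 − log₂ 7) = 109/0.7776 = 140.174 ms/bit.

140.2 ms/bit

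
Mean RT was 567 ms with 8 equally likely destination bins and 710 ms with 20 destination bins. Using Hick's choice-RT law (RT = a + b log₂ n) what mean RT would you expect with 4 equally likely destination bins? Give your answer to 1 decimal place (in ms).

458.8 ms

RT is linear in log₂ n, so two points fix the line:
  b = (710 − 567) / (log₂ 20 − log₂ 8) = 143 / (4.3219 − 3) = 108.175 ms/bit
  a = 567 − 108.175 × 3 = 242.474 ms
Then RT(4) = 242.474 + 108.175 × log₂ 4 = 242.474 + 108.175 × 2 ≈ 458.825 ms.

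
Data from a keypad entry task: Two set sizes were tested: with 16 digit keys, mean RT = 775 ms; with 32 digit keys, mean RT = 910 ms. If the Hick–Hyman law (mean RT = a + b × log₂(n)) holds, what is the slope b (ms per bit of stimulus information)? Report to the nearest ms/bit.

b = (RT₂ − RT₁)/(log₂ n₂ − log₂ n₁) = (910 − 775)/(5 − 4) = 135 ms/bit.

135 ms/bit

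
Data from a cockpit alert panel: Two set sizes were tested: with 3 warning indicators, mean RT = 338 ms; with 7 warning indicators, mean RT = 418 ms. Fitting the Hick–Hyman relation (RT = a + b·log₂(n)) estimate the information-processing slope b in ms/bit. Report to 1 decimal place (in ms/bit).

65.4 ms/bit

Slope: b = (418 − 338) / (log₂ 7 − log₂ 3) = 80/1.2224 = 65.445 ms/bit.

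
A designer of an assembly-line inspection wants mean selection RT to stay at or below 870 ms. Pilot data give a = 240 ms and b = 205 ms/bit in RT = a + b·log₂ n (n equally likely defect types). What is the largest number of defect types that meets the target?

8

Information budget: (870 − 240)/205 = 3.0732 bits, so n ≤ 2^3.0732 = 8.416 → at most 8.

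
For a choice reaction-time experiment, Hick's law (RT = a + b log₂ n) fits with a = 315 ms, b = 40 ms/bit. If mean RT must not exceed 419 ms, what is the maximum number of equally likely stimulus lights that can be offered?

40·log₂ n ≤ 419 − 315 = 104, giving log₂ n ≤ 2.6000 and n ≤ 6.063. The largest whole number is 6.

6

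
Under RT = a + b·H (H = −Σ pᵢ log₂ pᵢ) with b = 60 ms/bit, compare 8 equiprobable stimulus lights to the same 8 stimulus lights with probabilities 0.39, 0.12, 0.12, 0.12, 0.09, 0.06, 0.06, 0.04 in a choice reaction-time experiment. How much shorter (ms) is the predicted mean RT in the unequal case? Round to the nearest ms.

23 ms

Equiprobable entropy H₀ = log₂ 8 = 3.0000 bits.
Skewed entropy H = −Σ pᵢ log₂ pᵢ = 2.6165 bits.
ΔRT = b·(H₀ − H) = 60 × 0.3835 = 23.01 ms.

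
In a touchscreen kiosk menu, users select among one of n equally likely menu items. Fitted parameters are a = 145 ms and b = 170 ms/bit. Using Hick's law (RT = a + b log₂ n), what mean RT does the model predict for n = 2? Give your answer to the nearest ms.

315 ms

log₂(2) = 1 bits, so RT = 145 + 170 × 1 ≈ 315.000 ms.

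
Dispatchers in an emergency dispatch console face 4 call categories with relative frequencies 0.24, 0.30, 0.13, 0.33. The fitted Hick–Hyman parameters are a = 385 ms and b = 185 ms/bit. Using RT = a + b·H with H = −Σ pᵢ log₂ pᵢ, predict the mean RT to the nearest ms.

Entropy contributions −pᵢ log₂ pᵢ: 0.4941, 0.5211, 0.3826, 0.5278; sum H = 1.9257 bits.
RT = a + bH = 385 + 185·1.9257 = 741.25 ms.

741 ms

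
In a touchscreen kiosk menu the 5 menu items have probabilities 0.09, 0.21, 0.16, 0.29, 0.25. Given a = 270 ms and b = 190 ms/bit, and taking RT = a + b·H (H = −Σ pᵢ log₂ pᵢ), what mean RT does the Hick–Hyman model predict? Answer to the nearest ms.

Entropy contributions −pᵢ log₂ pᵢ: 0.3127, 0.4728, 0.4230, 0.5179, 0.5000; sum H = 2.2264 bits.
RT = a + bH = 270 + 190·2.2264 = 693.02 ms.

693 ms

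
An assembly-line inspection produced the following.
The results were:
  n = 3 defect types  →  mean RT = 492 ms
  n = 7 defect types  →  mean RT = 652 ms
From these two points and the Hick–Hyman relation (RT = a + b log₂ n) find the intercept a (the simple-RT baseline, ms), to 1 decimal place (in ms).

The slope on a log₂ axis is (652 − 492) / (2.8074 − 1.5850) = 130.891 ms/bit.
Intercept: a = 492 − 130.891·log₂(3) = 284.543 ms.

284.5 ms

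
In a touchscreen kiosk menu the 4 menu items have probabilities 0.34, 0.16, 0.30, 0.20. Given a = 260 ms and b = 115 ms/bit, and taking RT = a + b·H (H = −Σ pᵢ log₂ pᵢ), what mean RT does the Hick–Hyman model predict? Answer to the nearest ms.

483 ms

Entropy contributions −pᵢ log₂ pᵢ: 0.5292, 0.4230, 0.5211, 0.4644; sum H = 1.9377 bits.
RT = a + bH = 260 + 115·1.9377 = 482.83 ms.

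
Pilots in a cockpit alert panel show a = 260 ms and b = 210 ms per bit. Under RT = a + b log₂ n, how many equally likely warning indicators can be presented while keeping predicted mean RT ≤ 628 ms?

3

Set 260 + 210·log₂ n ≤ 628 → log₂ n ≤ (628 − 260)/210 = 1.7524.
So n ≤ 2^1.7524 = 3.369; the largest integer n is 3.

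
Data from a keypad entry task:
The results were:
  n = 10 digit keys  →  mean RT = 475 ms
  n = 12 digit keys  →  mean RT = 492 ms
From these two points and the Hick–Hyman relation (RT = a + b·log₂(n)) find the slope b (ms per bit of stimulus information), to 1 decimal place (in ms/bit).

Slope: b = (492 − 475) / (log₂ 12 − log₂ 10) = 17/0.2630 = 64.630 ms/bit.

64.6 ms/bit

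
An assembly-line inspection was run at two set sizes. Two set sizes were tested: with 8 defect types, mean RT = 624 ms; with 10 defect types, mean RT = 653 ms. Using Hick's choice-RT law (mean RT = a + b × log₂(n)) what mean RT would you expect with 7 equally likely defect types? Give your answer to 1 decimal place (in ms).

Fit slope and intercept:
  b = (653 − 624) / (log₂ 10 − log₂ 8) = 29 / (3.3219 − 3) = 90.082 ms/bit
  a = 624 − 90.082 × 3 = 353.753 ms
Then RT(7) = 353.753 + 90.082 × log₂ 7 = 353.753 + 90.082 × 2.8074 ≈ 606.646 ms.

606.6 ms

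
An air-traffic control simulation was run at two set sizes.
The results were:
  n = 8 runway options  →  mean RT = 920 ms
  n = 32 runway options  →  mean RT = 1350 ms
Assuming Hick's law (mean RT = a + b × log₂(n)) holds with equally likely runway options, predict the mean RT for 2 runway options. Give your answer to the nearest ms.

490 ms

Fit slope and intercept:
  b = (1350 − 920) / (log₂ 32 − log₂ 8) = 430 / (5 − 3) = 215 ms/bit
  a = 920 − 215 × 3 = 275 ms
Then RT(2) = 275 + 215 × log₂ 2 = 275 + 215 × 1 ≈ 490.000 ms.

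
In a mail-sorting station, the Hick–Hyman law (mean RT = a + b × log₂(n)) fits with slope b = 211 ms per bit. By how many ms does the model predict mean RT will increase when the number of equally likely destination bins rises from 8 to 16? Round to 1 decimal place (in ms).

The intercept a cancels: ΔRT = b·(log₂ n₂ − log₂ n₁) = b·log₂(n₂/n₁).
log₂(16) − log₂(8) = log₂(16/8) = log₂(2) = 1.
ΔRT = 211 × 1.0000 = 211.000 ms.

211.0 ms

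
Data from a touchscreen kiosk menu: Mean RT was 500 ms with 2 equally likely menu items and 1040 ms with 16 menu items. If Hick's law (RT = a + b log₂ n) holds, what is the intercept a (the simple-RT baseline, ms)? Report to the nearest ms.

320 ms

The slope on a log₂ axis is (1040 − 500) / (4 − 1) = 180 ms/bit.
Intercept: a = 500 − 180·log₂(2) = 320.000 ms.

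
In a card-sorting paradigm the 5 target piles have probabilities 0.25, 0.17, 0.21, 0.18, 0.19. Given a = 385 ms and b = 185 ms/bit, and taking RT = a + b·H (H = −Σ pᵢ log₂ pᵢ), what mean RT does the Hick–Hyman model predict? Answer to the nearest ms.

Entropy contributions −pᵢ log₂ pᵢ: 0.5000, 0.4346, 0.4728, 0.4453, 0.4552; sum H = 2.3079 bits.
RT = a + bH = 385 + 185·2.3079 = 811.97 ms.

812 ms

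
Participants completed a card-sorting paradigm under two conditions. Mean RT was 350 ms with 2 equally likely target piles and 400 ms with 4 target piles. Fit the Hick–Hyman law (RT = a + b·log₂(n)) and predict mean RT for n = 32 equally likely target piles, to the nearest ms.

550 ms

Solve the two-equation system in a and b:
  b = (400 − 350) / (log₂ 4 − log₂ 2) = 50 / (2 − 1) = 50 ms/bit
  a = 350 − 50 × 1 = 300 ms
Then RT(32) = 300 + 50 × log₂ 32 = 300 + 50 × 5 ≈ 550.000 ms.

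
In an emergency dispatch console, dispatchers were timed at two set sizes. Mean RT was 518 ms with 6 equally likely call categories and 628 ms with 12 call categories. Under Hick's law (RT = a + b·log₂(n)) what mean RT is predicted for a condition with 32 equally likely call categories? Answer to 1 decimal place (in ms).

Fit slope and intercept:
  b = (628 − 518) / (log₂ 12 − log₂ 6) = 110 / (3.5850 − 2.5850) = 110.000 ms/bit
  a = 518 − 110.000 × 2.5850 = 233.654 ms
Then RT(32) = 233.654 + 110.000 × log₂ 32 = 233.654 + 110.000 × 5 ≈ 783.654 ms.

783.7 ms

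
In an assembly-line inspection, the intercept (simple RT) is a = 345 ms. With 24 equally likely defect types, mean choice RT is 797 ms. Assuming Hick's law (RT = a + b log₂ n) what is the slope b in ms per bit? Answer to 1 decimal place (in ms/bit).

98.6 ms/bit

b = (797 − 345) / log₂(24) = 452 / 4.5850 = 98.583 ms/bit.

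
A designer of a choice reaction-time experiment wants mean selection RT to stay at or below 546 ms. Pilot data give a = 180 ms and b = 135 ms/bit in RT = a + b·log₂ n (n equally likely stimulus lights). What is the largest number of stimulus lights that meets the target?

6

Information budget: (546 − 180)/135 = 2.7111 bits, so n ≤ 2^2.7111 = 6.548 → at most 6.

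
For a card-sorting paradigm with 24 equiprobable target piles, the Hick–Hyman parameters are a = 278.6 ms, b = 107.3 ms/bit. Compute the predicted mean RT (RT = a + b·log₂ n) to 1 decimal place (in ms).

770.6 ms

log₂(24) = 4.5850 bits, so RT = 278.6 + 107.3 × 4.5850 ≈ 770.566 ms.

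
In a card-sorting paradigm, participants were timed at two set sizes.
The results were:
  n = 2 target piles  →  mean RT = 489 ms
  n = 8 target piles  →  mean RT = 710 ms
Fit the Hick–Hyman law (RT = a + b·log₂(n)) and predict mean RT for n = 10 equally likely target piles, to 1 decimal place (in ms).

With log₂ n on the abscissa the relation is linear; from the two conditions:
  b = (710 − 489) / (log₂ 8 − log₂ 2) = 221 / (3 − 1) = 110.500 ms/bit
  a = 489 − 110.500 × 1 = 378.500 ms
Then RT(10) = 378.500 + 110.500 × log₂ 10 = 378.500 + 110.500 × 3.3219 ≈ 745.573 ms.

745.6 ms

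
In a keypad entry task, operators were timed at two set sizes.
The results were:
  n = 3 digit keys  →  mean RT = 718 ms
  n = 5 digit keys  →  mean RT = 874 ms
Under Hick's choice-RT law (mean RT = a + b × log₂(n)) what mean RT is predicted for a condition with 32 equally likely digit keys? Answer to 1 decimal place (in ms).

1440.9 ms

RT is linear in log₂ n, so two points fix the line:
  b = (874 − 718) / (log₂ 5 − log₂ 3) = 156 / (2.3219 − 1.5850) = 211.679 ms/bit
  a = 718 − 211.679 × 1.5850 = 382.497 ms
Then RT(32) = 382.497 + 211.679 × log₂ 32 = 382.497 + 211.679 × 5 ≈ 1440.891 ms.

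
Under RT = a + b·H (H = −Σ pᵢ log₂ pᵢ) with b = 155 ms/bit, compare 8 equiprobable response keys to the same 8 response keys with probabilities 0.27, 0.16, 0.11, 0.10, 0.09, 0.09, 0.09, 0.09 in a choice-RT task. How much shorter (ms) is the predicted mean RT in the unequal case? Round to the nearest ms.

Equiprobable entropy H₀ = log₂ 8 = 3.0000 bits.
Skewed entropy H = −Σ pᵢ log₂ pᵢ = 2.8661 bits.
ΔRT = b·(H₀ − H) = 155 × 0.1339 = 20.75 ms.

21 ms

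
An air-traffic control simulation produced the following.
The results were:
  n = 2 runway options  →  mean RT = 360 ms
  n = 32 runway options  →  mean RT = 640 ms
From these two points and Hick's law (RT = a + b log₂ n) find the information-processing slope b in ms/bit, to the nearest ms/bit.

70 ms/bit

Slope: b = (640 − 360) / (log₂ 32 − log₂ 2) = 280/4.0000 = 70 ms/bit.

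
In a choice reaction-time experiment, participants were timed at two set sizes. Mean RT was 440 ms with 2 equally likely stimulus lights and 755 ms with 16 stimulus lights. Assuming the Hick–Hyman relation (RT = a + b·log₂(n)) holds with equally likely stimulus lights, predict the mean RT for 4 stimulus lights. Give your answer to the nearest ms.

545 ms

RT is linear in log₂ n, so two points fix the line:
  b = (755 − 440) / (log₂ 16 − log₂ 2) = 315 / (4 − 1) = 105 ms/bit
  a = 440 − 105 × 1 = 335 ms
Then RT(4) = 335 + 105 × log₂ 4 = 335 + 105 × 2 ≈ 545.000 ms.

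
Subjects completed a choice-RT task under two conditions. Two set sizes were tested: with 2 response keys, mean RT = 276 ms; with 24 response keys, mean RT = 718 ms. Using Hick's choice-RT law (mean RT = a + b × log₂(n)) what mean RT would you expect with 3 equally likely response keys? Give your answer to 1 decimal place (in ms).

RT is linear in log₂ n, so two points fix the line:
  b = (718 − 276) / (log₂ 24 − log₂ 2) = 442 / (4.5850 − 1) = 123.293 ms/bit
  a = 276 − 123.293 × 1 = 152.707 ms
Then RT(3) = 152.707 + 123.293 × log₂ 3 = 152.707 + 123.293 × 1.5850 ≈ 348.122 ms.

348.1 ms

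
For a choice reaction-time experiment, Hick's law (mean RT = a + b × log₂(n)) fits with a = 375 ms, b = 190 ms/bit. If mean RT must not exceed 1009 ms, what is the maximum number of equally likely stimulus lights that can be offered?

10

Information budget: (1009 − 375)/190 = 3.3368 bits, so n ≤ 2^3.3368 = 10.104 → at most 10.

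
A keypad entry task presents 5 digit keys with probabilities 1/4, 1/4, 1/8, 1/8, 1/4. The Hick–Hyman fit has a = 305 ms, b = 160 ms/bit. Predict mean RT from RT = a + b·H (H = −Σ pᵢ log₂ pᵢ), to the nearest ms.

H = −Σ pᵢ log₂ pᵢ = 0.25·2 + 0.25·2 + 0.125·3 + 0.125·3 + 0.25·2 = 2.250 bits.
RT = 305 + 160 × 2.250 = 665.00 ms.

665 ms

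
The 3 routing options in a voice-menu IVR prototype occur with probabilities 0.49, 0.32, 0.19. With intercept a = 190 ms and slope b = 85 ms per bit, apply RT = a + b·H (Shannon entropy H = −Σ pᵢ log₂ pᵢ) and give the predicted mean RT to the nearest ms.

Entropy contributions −pᵢ log₂ pᵢ: 0.5043, 0.5260, 0.4552; sum H = 1.4855 bits.
RT = a + bH = 190 + 85·1.4855 = 316.27 ms.

316 ms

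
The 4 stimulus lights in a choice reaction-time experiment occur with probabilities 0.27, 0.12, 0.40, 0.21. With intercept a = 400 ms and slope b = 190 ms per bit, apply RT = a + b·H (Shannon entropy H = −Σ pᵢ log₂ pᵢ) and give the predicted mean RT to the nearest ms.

H = 0.27·log₂(1/0.27) + 0.12·log₂(1/0.12) + 0.40·log₂(1/0.40) + 0.21·log₂(1/0.21) = 1.8787 bits.
RT = 400 + 190 × 1.8787 = 756.95 ms.

757 ms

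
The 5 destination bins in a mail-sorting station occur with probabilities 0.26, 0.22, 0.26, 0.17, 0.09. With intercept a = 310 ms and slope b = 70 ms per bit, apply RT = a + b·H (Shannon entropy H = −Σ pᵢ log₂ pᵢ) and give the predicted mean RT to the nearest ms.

H = 0.26·log₂(1/0.26) + 0.22·log₂(1/0.22) + 0.26·log₂(1/0.26) + 0.17·log₂(1/0.17) + 0.09·log₂(1/0.09) = 2.2384 bits.
RT = 310 + 70 × 2.2384 = 466.69 ms.

467 ms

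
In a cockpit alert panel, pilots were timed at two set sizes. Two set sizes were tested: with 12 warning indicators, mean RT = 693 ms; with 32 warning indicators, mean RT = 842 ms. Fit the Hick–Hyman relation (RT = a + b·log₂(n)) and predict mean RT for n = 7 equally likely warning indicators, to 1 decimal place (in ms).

611.1 ms

With log₂ n on the abscissa the relation is linear; from the two conditions:
  b = (842 − 693) / (log₂ 32 − log₂ 12) = 149 / (5 − 3.5850) = 105.298 ms/bit
  a = 693 − 105.298 × 3.5850 = 315.512 ms
Then RT(7) = 315.512 + 105.298 × log₂ 7 = 315.512 + 105.298 × 2.8074 ≈ 611.120 ms.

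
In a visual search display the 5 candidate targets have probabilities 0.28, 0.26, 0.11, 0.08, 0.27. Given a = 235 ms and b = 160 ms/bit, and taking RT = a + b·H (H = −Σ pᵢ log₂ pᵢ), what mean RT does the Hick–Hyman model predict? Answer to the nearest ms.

Entropy contributions −pᵢ log₂ pᵢ: 0.5142, 0.5053, 0.3503, 0.2915, 0.5100; sum H = 2.1713 bits.
RT = a + bH = 235 + 160·2.1713 = 582.41 ms.

582 ms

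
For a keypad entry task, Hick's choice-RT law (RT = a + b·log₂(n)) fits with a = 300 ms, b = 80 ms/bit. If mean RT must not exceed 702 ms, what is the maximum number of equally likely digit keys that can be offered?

32

80·log₂ n ≤ 702 − 300 = 402, giving log₂ n ≤ 5.0250 and n ≤ 32.559. The largest whole number is 32.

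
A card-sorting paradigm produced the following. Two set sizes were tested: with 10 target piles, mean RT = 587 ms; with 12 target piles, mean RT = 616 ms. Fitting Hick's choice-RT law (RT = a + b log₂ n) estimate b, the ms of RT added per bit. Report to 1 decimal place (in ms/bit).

110.3 ms/bit

The slope on a log₂ axis is (616 − 587) / (3.5850 − 3.3219) = 110.252 ms/bit.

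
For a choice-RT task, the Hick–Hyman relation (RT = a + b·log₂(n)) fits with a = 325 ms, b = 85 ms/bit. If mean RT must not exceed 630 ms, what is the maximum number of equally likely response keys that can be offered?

12

Information budget: (630 − 325)/85 = 3.5882 bits, so n ≤ 2^3.5882 = 12.027 → at most 12.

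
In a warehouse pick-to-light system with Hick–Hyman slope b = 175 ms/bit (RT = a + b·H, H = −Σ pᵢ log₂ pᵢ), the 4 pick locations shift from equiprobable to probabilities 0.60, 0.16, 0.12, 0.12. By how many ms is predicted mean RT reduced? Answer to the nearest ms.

70 ms

Equiprobable entropy H₀ = log₂ 4 = 2.0000 bits.
Skewed entropy H = −Σ pᵢ log₂ pᵢ = 1.5993 bits.
ΔRT = b·(H₀ − H) = 175 × 0.4007 = 70.12 ms.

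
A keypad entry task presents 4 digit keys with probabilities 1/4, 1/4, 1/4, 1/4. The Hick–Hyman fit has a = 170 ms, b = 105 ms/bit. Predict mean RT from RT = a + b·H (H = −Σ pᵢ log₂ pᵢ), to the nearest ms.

Each term −pᵢ log₂ pᵢ: 0.25·2 + 0.25·2 + 0.25·2 + 0.25·2; summed, H = 2.000 bits.
Mean RT = a + bH = 170 + 105·2.000 = 380.00 ms.

380 ms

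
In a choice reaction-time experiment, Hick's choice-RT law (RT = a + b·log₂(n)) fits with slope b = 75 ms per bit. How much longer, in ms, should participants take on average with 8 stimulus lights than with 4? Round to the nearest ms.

Only the slope matters, since a is common to both: ΔRT = b·log₂(n₂/n₁).
log₂(8) − log₂(4) = log₂(8/4) = log₂(2) = 1.
ΔRT = 75 × 1.0000 = 75.000 ms.

75 ms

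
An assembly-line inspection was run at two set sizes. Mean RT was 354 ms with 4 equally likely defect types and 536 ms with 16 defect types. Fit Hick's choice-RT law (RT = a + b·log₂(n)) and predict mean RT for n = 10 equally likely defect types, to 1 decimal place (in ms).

RT is linear in log₂ n, so two points fix the line:
  b = (536 − 354) / (log₂ 16 − log₂ 4) = 182 / (4 − 2) = 91.000 ms/bit
  a = 354 − 91.000 × 2 = 172.000 ms
Then RT(10) = 172.000 + 91.000 × log₂ 10 = 172.000 + 91.000 × 3.3219 ≈ 474.295 ms.

474.3 ms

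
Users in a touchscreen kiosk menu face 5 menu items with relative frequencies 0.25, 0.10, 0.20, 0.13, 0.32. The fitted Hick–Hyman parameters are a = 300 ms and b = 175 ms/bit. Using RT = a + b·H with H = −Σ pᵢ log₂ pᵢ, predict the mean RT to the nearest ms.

Entropy contributions −pᵢ log₂ pᵢ: 0.5000, 0.3322, 0.4644, 0.3826, 0.5260; sum H = 2.2053 bits.
RT = a + bH = 300 + 175·2.2053 = 685.92 ms.

686 ms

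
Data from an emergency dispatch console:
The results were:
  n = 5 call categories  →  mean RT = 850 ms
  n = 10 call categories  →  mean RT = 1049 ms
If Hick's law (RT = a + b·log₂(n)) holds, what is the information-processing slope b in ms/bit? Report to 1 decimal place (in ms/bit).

The slope on a log₂ axis is (1049 − 850) / (3.3219 − 2.3219) = 199.000 ms/bit.

199.0 ms/bit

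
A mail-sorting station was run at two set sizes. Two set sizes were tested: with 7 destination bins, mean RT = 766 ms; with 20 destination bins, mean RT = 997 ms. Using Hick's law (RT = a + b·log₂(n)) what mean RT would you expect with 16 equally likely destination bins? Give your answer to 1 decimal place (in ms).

Solve the two-equation system in a and b:
  b = (997 − 766) / (log₂ 20 − log₂ 7) = 231 / (4.3219 − 2.8074) = 152.518 ms/bit
  a = 766 − 152.518 × 2.8074 = 337.827 ms
Then RT(16) = 337.827 + 152.518 × log₂ 16 = 337.827 + 152.518 × 4 ≈ 947.900 ms.

947.9 ms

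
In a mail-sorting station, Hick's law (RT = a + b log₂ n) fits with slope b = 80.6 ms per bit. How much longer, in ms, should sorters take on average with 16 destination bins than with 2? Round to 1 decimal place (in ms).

Only the slope matters, since a is common to both: ΔRT = b·log₂(n₂/n₁).
log₂(16) − log₂(2) = log₂(16/2) = log₂(8) = 3.
ΔRT = 80.6 × 3.0000 = 241.800 ms.

241.8 ms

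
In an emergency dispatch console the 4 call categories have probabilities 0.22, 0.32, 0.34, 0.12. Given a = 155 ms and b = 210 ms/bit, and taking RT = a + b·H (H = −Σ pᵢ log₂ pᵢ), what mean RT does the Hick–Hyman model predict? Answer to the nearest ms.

H = 0.22·log₂(1/0.22) + 0.32·log₂(1/0.32) + 0.34·log₂(1/0.34) + 0.12·log₂(1/0.12) = 1.9028 bits.
RT = 155 + 210 × 1.9028 = 554.60 ms.

555 ms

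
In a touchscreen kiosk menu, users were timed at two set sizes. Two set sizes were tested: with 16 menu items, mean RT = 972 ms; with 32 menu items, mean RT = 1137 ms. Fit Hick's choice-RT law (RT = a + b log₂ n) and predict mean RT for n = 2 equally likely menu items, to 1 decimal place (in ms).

Fit slope and intercept:
  b = (1137 − 972) / (log₂ 32 − log₂ 16) = 165 / (5 − 4) = 165.000 ms/bit
  a = 972 − 165.000 × 4 = 312.000 ms
Then RT(2) = 312.000 + 165.000 × log₂ 2 = 312.000 + 165.000 × 1 ≈ 477.000 ms.

477.0 ms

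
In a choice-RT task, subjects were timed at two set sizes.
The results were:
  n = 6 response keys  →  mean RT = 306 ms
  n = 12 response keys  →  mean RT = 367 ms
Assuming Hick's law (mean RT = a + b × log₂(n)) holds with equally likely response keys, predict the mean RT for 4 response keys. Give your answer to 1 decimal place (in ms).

With log₂ n on the abscissa the relation is linear; from the two conditions:
  b = (367 − 306) / (log₂ 12 − log₂ 6) = 61 / (3.5850 − 2.5850) = 61.000 ms/bit
  a = 306 − 61.000 × 2.5850 = 148.317 ms
Then RT(4) = 148.317 + 61.000 × log₂ 4 = 148.317 + 61.000 × 2 ≈ 270.317 ms.

270.3 ms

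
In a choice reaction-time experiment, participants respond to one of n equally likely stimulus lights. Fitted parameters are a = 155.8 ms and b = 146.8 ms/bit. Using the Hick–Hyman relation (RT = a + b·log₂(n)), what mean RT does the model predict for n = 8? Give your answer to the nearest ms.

596 ms

log₂(8) = 3 bits, so RT = 155.8 + 146.8 × 3 ≈ 596.200 ms.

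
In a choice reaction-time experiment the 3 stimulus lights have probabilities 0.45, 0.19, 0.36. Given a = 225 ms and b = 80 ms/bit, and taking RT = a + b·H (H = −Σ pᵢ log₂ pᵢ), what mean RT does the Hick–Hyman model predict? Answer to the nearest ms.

345 ms

H = 0.45·log₂(1/0.45) + 0.19·log₂(1/0.19) + 0.36·log₂(1/0.36) = 1.5042 bits.
RT = 225 + 80 × 1.5042 = 345.34 ms.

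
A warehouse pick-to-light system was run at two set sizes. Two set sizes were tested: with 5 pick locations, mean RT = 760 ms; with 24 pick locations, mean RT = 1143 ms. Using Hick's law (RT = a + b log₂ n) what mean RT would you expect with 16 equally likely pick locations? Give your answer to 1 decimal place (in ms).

With log₂ n on the abscissa the relation is linear; from the two conditions:
  b = (1143 − 760) / (log₂ 24 − log₂ 5) = 383 / (4.5850 − 2.3219) = 169.242 ms/bit
  a = 760 − 169.242 × 2.3219 = 367.033 ms
Then RT(16) = 367.033 + 169.242 × log₂ 16 = 367.033 + 169.242 × 4 ≈ 1044.000 ms.

1044.0 ms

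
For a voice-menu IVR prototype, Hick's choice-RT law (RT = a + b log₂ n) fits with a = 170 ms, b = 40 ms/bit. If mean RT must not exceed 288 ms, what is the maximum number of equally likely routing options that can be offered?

Set 170 + 40·log₂ n ≤ 288 → log₂ n ≤ (288 − 170)/40 = 2.9500.
So n ≤ 2^2.9500 = 7.727; the largest integer n is 7.

7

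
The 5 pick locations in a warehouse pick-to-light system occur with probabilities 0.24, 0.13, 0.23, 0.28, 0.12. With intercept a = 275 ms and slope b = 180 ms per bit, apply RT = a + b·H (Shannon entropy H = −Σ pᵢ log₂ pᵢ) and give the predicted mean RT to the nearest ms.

679 ms

H = 0.24·log₂(1/0.24) + 0.13·log₂(1/0.13) + 0.23·log₂(1/0.23) + 0.28·log₂(1/0.28) + 0.12·log₂(1/0.12) = 2.2457 bits.
RT = 275 + 180 × 2.2457 = 679.23 ms.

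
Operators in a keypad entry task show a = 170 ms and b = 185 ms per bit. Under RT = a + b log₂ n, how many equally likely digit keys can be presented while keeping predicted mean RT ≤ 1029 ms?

24

185·log₂ n ≤ 1029 − 170 = 859, giving log₂ n ≤ 4.6432 and n ≤ 24.989. The largest whole number is 24.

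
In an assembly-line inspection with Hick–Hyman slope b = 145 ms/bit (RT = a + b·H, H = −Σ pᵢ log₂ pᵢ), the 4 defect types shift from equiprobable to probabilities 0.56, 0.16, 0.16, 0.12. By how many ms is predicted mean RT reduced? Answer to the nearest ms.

The RT saving is b·ΔH. Equiprobable H₀ = log₂(4) = 2.0000 bits; with the given probabilities H = 1.6815 bits.
b·(H₀ − H) = 145 × (2.0000 − 1.6815) = 46.18 ms.

46 ms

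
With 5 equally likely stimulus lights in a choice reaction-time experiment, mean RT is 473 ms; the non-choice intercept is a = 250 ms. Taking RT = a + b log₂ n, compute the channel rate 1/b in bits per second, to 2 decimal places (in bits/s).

b = (473 − 250)/log₂ 5 = 223/2.3219 = 96.041 ms per bit = 0.09604 s/bit; the reciprocal is 10.412 bits/s.

10.41 bits/s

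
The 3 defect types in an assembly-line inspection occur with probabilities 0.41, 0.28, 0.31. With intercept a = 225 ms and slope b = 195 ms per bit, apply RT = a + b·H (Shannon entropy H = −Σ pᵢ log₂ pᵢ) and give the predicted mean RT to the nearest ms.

Entropy contributions −pᵢ log₂ pᵢ: 0.5274, 0.5142, 0.5238; sum H = 1.5654 bits.
RT = a + bH = 225 + 195·1.5654 = 530.25 ms.

530 ms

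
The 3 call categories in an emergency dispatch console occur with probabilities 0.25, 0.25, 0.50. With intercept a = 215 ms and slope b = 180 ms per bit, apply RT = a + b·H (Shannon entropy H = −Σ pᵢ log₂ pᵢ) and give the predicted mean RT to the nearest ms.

Entropy contributions −pᵢ log₂ pᵢ: 0.5000, 0.5000, 0.5000; sum H = 1.5000 bits.
RT = a + bH = 215 + 180·1.5000 = 485.00 ms.

485 ms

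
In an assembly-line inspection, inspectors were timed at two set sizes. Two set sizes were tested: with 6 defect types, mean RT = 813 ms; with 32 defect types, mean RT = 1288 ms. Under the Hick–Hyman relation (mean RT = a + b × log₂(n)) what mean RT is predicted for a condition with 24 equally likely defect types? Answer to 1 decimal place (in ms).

Solve the two-equation system in a and b:
  b = (1288 − 813) / (log₂ 32 − log₂ 6) = 475 / (5 − 2.5850) = 196.684 ms/bit
  a = 813 − 196.684 × 2.5850 = 304.578 ms
Then RT(24) = 304.578 + 196.684 × log₂ 24 = 304.578 + 196.684 × 4.5850 ≈ 1206.369 ms.

1206.4 ms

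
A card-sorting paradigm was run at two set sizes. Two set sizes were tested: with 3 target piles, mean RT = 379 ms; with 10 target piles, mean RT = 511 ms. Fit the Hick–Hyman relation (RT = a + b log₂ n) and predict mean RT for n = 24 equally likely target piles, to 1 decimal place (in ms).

607.0 ms

Fit slope and intercept:
  b = (511 − 379) / (log₂ 10 − log₂ 3) = 132 / (3.3219 − 1.5850) = 75.995 ms/bit
  a = 379 − 75.995 × 1.5850 = 258.551 ms
Then RT(24) = 258.551 + 75.995 × log₂ 24 = 258.551 + 75.995 × 4.5850 ≈ 606.984 ms.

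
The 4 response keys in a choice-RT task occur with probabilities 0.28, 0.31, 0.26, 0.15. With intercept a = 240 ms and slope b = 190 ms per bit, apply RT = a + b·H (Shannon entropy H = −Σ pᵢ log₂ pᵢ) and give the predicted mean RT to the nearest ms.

611 ms

Entropy contributions −pᵢ log₂ pᵢ: 0.5142, 0.5238, 0.5053, 0.4105; sum H = 1.9538 bits.
RT = a + bH = 240 + 190·1.9538 = 611.23 ms.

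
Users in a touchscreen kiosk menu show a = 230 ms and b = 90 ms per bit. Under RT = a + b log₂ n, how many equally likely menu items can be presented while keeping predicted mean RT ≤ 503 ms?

8

90·log₂ n ≤ 503 − 230 = 273, giving log₂ n ≤ 3.0333 and n ≤ 8.187. The largest whole number is 8.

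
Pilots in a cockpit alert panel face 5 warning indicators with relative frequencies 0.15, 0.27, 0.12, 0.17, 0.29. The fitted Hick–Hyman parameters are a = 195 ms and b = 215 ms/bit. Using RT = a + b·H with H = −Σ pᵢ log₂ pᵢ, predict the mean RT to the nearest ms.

677 ms

H = 0.15·log₂(1/0.15) + 0.27·log₂(1/0.27) + 0.12·log₂(1/0.12) + 0.17·log₂(1/0.17) + 0.29·log₂(1/0.29) = 2.2401 bits.
RT = 195 + 215 × 2.2401 = 676.63 ms.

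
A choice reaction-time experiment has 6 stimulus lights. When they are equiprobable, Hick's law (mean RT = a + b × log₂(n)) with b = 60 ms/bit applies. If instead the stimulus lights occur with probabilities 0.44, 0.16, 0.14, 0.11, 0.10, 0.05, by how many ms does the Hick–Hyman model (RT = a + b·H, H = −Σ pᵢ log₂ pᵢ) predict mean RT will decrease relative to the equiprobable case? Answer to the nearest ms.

Equiprobable entropy H₀ = log₂ 6 = 2.5850 bits.
Skewed entropy H = −Σ pᵢ log₂ pᵢ = 2.2398 bits.
ΔRT = b·(H₀ − H) = 60 × 0.3451 = 20.71 ms.

21 ms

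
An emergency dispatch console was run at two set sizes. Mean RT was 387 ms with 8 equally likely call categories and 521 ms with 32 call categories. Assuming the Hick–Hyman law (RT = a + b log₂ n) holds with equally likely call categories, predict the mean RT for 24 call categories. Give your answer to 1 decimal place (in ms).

Fit slope and intercept:
  b = (521 − 387) / (log₂ 32 − log₂ 8) = 134 / (5 − 3) = 67.000 ms/bit
  a = 387 − 67.000 × 3 = 186.000 ms
Then RT(24) = 186.000 + 67.000 × log₂ 24 = 186.000 + 67.000 × 4.5850 ≈ 493.192 ms.

493.2 ms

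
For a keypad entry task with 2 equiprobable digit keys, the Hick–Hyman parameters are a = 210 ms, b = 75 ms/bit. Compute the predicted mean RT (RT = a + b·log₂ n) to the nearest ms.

285 ms

log₂(2) = 1 bits, so RT = 210 + 75 × 1 ≈ 285.000 ms.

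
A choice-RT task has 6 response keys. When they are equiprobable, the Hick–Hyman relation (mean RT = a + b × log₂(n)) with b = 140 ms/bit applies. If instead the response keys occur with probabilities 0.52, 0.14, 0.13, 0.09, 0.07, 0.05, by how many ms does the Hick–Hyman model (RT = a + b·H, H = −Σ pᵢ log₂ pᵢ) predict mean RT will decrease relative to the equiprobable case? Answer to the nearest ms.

72 ms

The RT saving is b·ΔH. Equiprobable H₀ = log₂(6) = 2.5850 bits; with the given probabilities H = 2.0676 bits.
b·(H₀ − H) = 140 × (2.5850 − 2.0676) = 72.43 ms.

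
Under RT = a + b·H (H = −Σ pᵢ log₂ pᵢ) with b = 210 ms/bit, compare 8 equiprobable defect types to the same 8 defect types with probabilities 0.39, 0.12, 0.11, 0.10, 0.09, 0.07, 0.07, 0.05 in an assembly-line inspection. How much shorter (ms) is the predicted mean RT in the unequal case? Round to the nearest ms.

The RT saving is b·ΔH. Equiprobable H₀ = log₂(8) = 3.0000 bits; with the given probabilities H = 2.6452 bits.
b·(H₀ − H) = 210 × (3.0000 − 2.6452) = 74.51 ms.

75 ms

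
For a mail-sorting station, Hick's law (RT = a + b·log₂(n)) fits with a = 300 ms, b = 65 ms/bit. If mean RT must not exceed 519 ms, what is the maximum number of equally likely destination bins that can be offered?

10

Information budget: (519 − 300)/65 = 3.3692 bits, so n ≤ 2^3.3692 = 10.333 → at most 10.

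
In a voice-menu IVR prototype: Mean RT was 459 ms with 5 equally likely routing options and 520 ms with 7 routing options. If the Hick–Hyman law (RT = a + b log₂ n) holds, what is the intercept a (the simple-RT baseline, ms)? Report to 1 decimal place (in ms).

167.2 ms

Slope: b = (520 − 459) / (log₂ 7 − log₂ 5) = 61/0.4854 = 125.663 ms/bit.
a = RT₁ − b·log₂ n₁ = 459 − 125.663 × 2.3219 = 167.220 ms.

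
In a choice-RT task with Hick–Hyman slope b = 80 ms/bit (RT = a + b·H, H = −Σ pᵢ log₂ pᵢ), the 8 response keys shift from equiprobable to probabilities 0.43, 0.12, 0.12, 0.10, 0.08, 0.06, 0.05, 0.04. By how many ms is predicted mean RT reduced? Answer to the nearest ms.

The RT saving is b·ΔH. Equiprobable H₀ = log₂(8) = 3.0000 bits; with the given probabilities H = 2.5268 bits.
b·(H₀ − H) = 80 × (3.0000 − 2.5268) = 37.86 ms.

38 ms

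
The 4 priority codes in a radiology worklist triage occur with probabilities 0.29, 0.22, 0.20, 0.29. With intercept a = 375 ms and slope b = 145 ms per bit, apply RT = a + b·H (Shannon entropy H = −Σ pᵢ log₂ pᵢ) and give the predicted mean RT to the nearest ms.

H = 0.29·log₂(1/0.29) + 0.22·log₂(1/0.22) + 0.20·log₂(1/0.20) + 0.29·log₂(1/0.29) = 1.9808 bits.
RT = 375 + 145 × 1.9808 = 662.21 ms.

662 ms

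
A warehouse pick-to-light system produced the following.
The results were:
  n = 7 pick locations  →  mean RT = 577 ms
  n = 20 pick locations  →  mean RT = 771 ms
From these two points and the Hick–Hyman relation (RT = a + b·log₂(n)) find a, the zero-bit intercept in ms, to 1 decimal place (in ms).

217.4 ms

b = (RT₂ − RT₁)/(log₂ n₂ − log₂ n₁) = (771 − 577)/(4.3219 − 2.8074) = 128.089 ms/bit.
a = RT₁ − b·log₂ n₁ = 577 − 128.089 × 2.8074 = 217.409 ms.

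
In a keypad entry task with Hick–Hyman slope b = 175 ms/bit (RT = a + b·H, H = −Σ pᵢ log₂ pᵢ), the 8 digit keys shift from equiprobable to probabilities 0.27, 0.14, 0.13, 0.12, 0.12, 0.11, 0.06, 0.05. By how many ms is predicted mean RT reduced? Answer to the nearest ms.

Equiprobable entropy H₀ = log₂ 8 = 3.0000 bits.
Skewed entropy H = −Σ pᵢ log₂ pᵢ = 2.8338 bits.
ΔRT = b·(H₀ − H) = 175 × 0.1662 = 29.08 ms.

29 ms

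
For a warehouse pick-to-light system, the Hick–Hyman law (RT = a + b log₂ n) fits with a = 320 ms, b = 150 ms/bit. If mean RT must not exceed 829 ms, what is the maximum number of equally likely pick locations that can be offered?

Information budget: (829 − 320)/150 = 3.3933 bits, so n ≤ 2^3.3933 = 10.507 → at most 10.

10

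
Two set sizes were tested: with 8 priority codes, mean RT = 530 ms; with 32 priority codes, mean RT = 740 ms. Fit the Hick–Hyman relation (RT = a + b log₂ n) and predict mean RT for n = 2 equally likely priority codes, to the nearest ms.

Fit slope and intercept:
  b = (740 − 530) / (log₂ 32 − log₂ 8) = 210 / (5 − 3) = 105 ms/bit
  a = 530 − 105 × 3 = 215 ms
Then RT(2) = 215 + 105 × log₂ 2 = 215 + 105 × 1 ≈ 320.000 ms.

320 ms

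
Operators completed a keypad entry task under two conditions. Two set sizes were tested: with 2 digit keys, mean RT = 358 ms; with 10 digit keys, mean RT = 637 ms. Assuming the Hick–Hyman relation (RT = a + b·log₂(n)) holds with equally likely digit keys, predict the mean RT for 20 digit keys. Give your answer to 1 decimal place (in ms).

With log₂ n on the abscissa the relation is linear; from the two conditions:
  b = (637 − 358) / (log₂ 10 − log₂ 2) = 279 / (3.3219 − 1) = 120.159 ms/bit
  a = 358 − 120.159 × 1 = 237.841 ms
Then RT(20) = 237.841 + 120.159 × log₂ 20 = 237.841 + 120.159 × 4.3219 ≈ 757.159 ms.

757.2 ms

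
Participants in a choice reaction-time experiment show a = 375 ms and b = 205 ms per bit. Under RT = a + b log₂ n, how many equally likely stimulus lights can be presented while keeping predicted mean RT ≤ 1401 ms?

Information budget: (1401 − 375)/205 = 5.0049 bits, so n ≤ 2^5.0049 = 32.108 → at most 32.

32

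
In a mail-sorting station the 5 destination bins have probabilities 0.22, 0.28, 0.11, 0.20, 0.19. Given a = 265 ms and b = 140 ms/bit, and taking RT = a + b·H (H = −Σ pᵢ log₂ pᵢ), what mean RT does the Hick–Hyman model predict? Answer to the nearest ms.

H = 0.22·log₂(1/0.22) + 0.28·log₂(1/0.28) + 0.11·log₂(1/0.11) + 0.20·log₂(1/0.20) + 0.19·log₂(1/0.19) = 2.2647 bits.
RT = 265 + 140 × 2.2647 = 582.06 ms.

582 ms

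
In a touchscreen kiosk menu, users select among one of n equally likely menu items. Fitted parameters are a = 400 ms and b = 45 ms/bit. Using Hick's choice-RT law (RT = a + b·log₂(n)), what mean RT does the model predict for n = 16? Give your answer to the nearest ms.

580 ms

log₂(16) = 4 bits, so RT = 400 + 45 × 4 ≈ 580.000 ms.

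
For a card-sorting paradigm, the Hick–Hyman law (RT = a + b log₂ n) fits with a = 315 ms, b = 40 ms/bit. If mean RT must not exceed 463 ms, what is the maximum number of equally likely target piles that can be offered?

40·log₂ n ≤ 463 − 315 = 148, giving log₂ n ≤ 3.7000 and n ≤ 12.996. The largest whole number is 12.

12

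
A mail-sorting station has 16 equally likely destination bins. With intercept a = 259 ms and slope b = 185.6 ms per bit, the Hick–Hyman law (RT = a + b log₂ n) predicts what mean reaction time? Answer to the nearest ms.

1001 ms

log₂(16) = 4 bits, so RT = 259 + 185.6 × 4 ≈ 1001.400 ms.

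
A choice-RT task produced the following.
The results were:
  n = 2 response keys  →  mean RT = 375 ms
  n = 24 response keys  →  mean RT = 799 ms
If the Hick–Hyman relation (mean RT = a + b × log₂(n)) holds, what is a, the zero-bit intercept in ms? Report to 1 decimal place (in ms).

The slope on a log₂ axis is (799 − 375) / (4.5850 − 1) = 118.272 ms/bit.
Intercept: a = 375 − 118.272·log₂(2) = 256.728 ms.

256.7 ms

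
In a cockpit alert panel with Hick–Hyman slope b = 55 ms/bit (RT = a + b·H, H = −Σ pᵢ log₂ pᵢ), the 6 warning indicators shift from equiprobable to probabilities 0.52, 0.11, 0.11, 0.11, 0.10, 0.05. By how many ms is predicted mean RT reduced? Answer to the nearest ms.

27 ms

The RT saving is b·ΔH. Equiprobable H₀ = log₂(6) = 2.5850 bits; with the given probabilities H = 2.0897 bits.
b·(H₀ − H) = 55 × (2.5850 − 2.0897) = 27.24 ms.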